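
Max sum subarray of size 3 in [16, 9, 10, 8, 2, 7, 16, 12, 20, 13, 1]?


[0:3]: 35
[1:4]: 27
[2:5]: 20
[3:6]: 17
[4:7]: 25
[5:8]: 35
[6:9]: 48
[7:10]: 45
[8:11]: 34

Max: 48 at [6:9]


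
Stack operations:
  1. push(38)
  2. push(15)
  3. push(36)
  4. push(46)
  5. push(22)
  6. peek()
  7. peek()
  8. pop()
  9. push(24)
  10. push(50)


push(38) -> [38]
push(15) -> [38, 15]
push(36) -> [38, 15, 36]
push(46) -> [38, 15, 36, 46]
push(22) -> [38, 15, 36, 46, 22]
peek()->22
peek()->22
pop()->22, [38, 15, 36, 46]
push(24) -> [38, 15, 36, 46, 24]
push(50) -> [38, 15, 36, 46, 24, 50]

Final stack: [38, 15, 36, 46, 24, 50]


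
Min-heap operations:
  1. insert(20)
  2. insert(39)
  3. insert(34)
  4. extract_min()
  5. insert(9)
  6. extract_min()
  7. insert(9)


insert(20) -> [20]
insert(39) -> [20, 39]
insert(34) -> [20, 39, 34]
extract_min()->20, [34, 39]
insert(9) -> [9, 39, 34]
extract_min()->9, [34, 39]
insert(9) -> [9, 39, 34]

Final heap: [9, 39, 34]


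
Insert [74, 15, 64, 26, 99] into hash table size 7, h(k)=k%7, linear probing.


Insert 74: h=4 -> slot 4
Insert 15: h=1 -> slot 1
Insert 64: h=1, 1 probes -> slot 2
Insert 26: h=5 -> slot 5
Insert 99: h=1, 2 probes -> slot 3

Table: [None, 15, 64, 99, 74, 26, None]


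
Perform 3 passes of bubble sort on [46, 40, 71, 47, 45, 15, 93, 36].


Initial: [46, 40, 71, 47, 45, 15, 93, 36]
Pass 1: [40, 46, 47, 45, 15, 71, 36, 93] (5 swaps)
Pass 2: [40, 46, 45, 15, 47, 36, 71, 93] (3 swaps)
Pass 3: [40, 45, 15, 46, 36, 47, 71, 93] (3 swaps)

After 3 passes: [40, 45, 15, 46, 36, 47, 71, 93]


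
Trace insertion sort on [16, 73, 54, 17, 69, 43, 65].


Initial: [16, 73, 54, 17, 69, 43, 65]
Insert 73: [16, 73, 54, 17, 69, 43, 65]
Insert 54: [16, 54, 73, 17, 69, 43, 65]
Insert 17: [16, 17, 54, 73, 69, 43, 65]
Insert 69: [16, 17, 54, 69, 73, 43, 65]
Insert 43: [16, 17, 43, 54, 69, 73, 65]
Insert 65: [16, 17, 43, 54, 65, 69, 73]

Sorted: [16, 17, 43, 54, 65, 69, 73]


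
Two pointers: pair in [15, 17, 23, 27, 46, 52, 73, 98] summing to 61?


lo=0(15)+hi=7(98)=113
lo=0(15)+hi=6(73)=88
lo=0(15)+hi=5(52)=67
lo=0(15)+hi=4(46)=61

Yes: 15+46=61


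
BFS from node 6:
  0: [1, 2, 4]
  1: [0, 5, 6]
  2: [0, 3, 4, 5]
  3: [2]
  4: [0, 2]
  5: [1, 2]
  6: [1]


Visit 6, enqueue [1]
Visit 1, enqueue [0, 5]
Visit 0, enqueue [2, 4]
Visit 5, enqueue []
Visit 2, enqueue [3]
Visit 4, enqueue []
Visit 3, enqueue []

BFS order: [6, 1, 0, 5, 2, 4, 3]


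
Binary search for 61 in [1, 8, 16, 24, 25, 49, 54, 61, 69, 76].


Step 1: lo=0, hi=9, mid=4, val=25
Step 2: lo=5, hi=9, mid=7, val=61

Found at index 7


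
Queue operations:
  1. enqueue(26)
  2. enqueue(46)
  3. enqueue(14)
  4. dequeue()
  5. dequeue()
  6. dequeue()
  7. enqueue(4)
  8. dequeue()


enqueue(26) -> [26]
enqueue(46) -> [26, 46]
enqueue(14) -> [26, 46, 14]
dequeue()->26, [46, 14]
dequeue()->46, [14]
dequeue()->14, []
enqueue(4) -> [4]
dequeue()->4, []

Final queue: []


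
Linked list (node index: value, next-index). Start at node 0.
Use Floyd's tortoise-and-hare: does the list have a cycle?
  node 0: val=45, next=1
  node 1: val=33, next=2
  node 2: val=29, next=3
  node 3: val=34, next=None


Floyd's tortoise (slow, +1) and hare (fast, +2):
  init: slow=0, fast=0
  step 1: slow=1, fast=2
  step 2: fast 2->3->None, no cycle

Cycle: no


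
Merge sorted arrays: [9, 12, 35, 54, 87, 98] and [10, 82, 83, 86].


Take 9 from A
Take 10 from B
Take 12 from A
Take 35 from A
Take 54 from A
Take 82 from B
Take 83 from B
Take 86 from B

Merged: [9, 10, 12, 35, 54, 82, 83, 86, 87, 98]


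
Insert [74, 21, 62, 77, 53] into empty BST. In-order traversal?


Insert 74: root
Insert 21: L from 74
Insert 62: L from 74 -> R from 21
Insert 77: R from 74
Insert 53: L from 74 -> R from 21 -> L from 62

In-order: [21, 53, 62, 74, 77]


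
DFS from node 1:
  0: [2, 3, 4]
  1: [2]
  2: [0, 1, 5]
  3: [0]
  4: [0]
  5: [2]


Visit 1, push [2]
Visit 2, push [5, 0]
Visit 0, push [4, 3]
Visit 3, push []
Visit 4, push []
Visit 5, push []

DFS order: [1, 2, 0, 3, 4, 5]


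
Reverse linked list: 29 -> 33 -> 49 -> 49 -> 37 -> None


Step 1: curr=29, set curr.next=prev(None) | reversed so far: 29
Step 2: curr=33, set curr.next=prev(29) | reversed so far: 33 -> 29
Step 3: curr=49, set curr.next=prev(33) | reversed so far: 49 -> 33 -> 29
Step 4: curr=49, set curr.next=prev(49) | reversed so far: 49 -> 49 -> 33 -> 29
Step 5: curr=37, set curr.next=prev(49) | reversed so far: 37 -> 49 -> 49 -> 33 -> 29

37 -> 49 -> 49 -> 33 -> 29 -> None


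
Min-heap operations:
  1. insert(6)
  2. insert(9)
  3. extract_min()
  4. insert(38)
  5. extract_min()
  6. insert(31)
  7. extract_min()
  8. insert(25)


insert(6) -> [6]
insert(9) -> [6, 9]
extract_min()->6, [9]
insert(38) -> [9, 38]
extract_min()->9, [38]
insert(31) -> [31, 38]
extract_min()->31, [38]
insert(25) -> [25, 38]

Final heap: [25, 38]


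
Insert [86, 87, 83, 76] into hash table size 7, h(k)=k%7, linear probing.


Insert 86: h=2 -> slot 2
Insert 87: h=3 -> slot 3
Insert 83: h=6 -> slot 6
Insert 76: h=6, 1 probes -> slot 0

Table: [76, None, 86, 87, None, None, 83]


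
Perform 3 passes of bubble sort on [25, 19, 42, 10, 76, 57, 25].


Initial: [25, 19, 42, 10, 76, 57, 25]
Pass 1: [19, 25, 10, 42, 57, 25, 76] (4 swaps)
Pass 2: [19, 10, 25, 42, 25, 57, 76] (2 swaps)
Pass 3: [10, 19, 25, 25, 42, 57, 76] (2 swaps)

After 3 passes: [10, 19, 25, 25, 42, 57, 76]


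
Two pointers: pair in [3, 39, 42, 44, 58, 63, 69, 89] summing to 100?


lo=0(3)+hi=7(89)=92
lo=1(39)+hi=7(89)=128
lo=1(39)+hi=6(69)=108
lo=1(39)+hi=5(63)=102
lo=1(39)+hi=4(58)=97
lo=2(42)+hi=4(58)=100

Yes: 42+58=100


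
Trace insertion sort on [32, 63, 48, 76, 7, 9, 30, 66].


Initial: [32, 63, 48, 76, 7, 9, 30, 66]
Insert 63: [32, 63, 48, 76, 7, 9, 30, 66]
Insert 48: [32, 48, 63, 76, 7, 9, 30, 66]
Insert 76: [32, 48, 63, 76, 7, 9, 30, 66]
Insert 7: [7, 32, 48, 63, 76, 9, 30, 66]
Insert 9: [7, 9, 32, 48, 63, 76, 30, 66]
Insert 30: [7, 9, 30, 32, 48, 63, 76, 66]
Insert 66: [7, 9, 30, 32, 48, 63, 66, 76]

Sorted: [7, 9, 30, 32, 48, 63, 66, 76]


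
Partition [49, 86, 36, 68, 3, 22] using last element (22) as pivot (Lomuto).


Pivot: 22
  3 <= 22: swap -> [3, 86, 36, 68, 49, 22]
Place pivot at 1: [3, 22, 36, 68, 49, 86]

Partitioned: [3, 22, 36, 68, 49, 86]


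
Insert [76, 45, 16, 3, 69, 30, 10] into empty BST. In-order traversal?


Insert 76: root
Insert 45: L from 76
Insert 16: L from 76 -> L from 45
Insert 3: L from 76 -> L from 45 -> L from 16
Insert 69: L from 76 -> R from 45
Insert 30: L from 76 -> L from 45 -> R from 16
Insert 10: L from 76 -> L from 45 -> L from 16 -> R from 3

In-order: [3, 10, 16, 30, 45, 69, 76]


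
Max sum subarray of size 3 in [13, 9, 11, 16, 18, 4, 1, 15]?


[0:3]: 33
[1:4]: 36
[2:5]: 45
[3:6]: 38
[4:7]: 23
[5:8]: 20

Max: 45 at [2:5]


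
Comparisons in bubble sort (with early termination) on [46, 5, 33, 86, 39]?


Algorithm: bubble sort (with early termination)
Input: [46, 5, 33, 86, 39]
Sorted: [5, 33, 39, 46, 86]

9


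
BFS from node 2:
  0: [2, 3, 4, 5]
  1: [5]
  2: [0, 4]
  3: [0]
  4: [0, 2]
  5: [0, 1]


Visit 2, enqueue [0, 4]
Visit 0, enqueue [3, 5]
Visit 4, enqueue []
Visit 3, enqueue []
Visit 5, enqueue [1]
Visit 1, enqueue []

BFS order: [2, 0, 4, 3, 5, 1]


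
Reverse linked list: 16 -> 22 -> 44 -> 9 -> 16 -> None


Step 1: curr=16, set curr.next=prev(None) | reversed so far: 16
Step 2: curr=22, set curr.next=prev(16) | reversed so far: 22 -> 16
Step 3: curr=44, set curr.next=prev(22) | reversed so far: 44 -> 22 -> 16
Step 4: curr=9, set curr.next=prev(44) | reversed so far: 9 -> 44 -> 22 -> 16
Step 5: curr=16, set curr.next=prev(9) | reversed so far: 16 -> 9 -> 44 -> 22 -> 16

16 -> 9 -> 44 -> 22 -> 16 -> None


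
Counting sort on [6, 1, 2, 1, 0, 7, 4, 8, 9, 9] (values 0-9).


Input: [6, 1, 2, 1, 0, 7, 4, 8, 9, 9]
Counts: [1, 2, 1, 0, 1, 0, 1, 1, 1, 2]

Sorted: [0, 1, 1, 2, 4, 6, 7, 8, 9, 9]


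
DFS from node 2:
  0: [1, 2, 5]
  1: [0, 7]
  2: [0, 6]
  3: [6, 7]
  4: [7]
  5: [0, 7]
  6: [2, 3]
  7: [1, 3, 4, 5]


Visit 2, push [6, 0]
Visit 0, push [5, 1]
Visit 1, push [7]
Visit 7, push [5, 4, 3]
Visit 3, push [6]
Visit 6, push []
Visit 4, push []
Visit 5, push []

DFS order: [2, 0, 1, 7, 3, 6, 4, 5]


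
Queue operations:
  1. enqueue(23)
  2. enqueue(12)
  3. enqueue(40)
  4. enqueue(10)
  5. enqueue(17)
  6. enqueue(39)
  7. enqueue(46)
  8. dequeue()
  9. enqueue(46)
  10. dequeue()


enqueue(23) -> [23]
enqueue(12) -> [23, 12]
enqueue(40) -> [23, 12, 40]
enqueue(10) -> [23, 12, 40, 10]
enqueue(17) -> [23, 12, 40, 10, 17]
enqueue(39) -> [23, 12, 40, 10, 17, 39]
enqueue(46) -> [23, 12, 40, 10, 17, 39, 46]
dequeue()->23, [12, 40, 10, 17, 39, 46]
enqueue(46) -> [12, 40, 10, 17, 39, 46, 46]
dequeue()->12, [40, 10, 17, 39, 46, 46]

Final queue: [40, 10, 17, 39, 46, 46]


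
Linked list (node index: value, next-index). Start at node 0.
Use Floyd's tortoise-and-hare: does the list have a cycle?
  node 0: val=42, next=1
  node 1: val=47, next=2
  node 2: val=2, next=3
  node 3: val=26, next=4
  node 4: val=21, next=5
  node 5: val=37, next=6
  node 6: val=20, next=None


Floyd's tortoise (slow, +1) and hare (fast, +2):
  init: slow=0, fast=0
  step 1: slow=1, fast=2
  step 2: slow=2, fast=4
  step 3: slow=3, fast=6
  step 4: fast -> None, no cycle

Cycle: no


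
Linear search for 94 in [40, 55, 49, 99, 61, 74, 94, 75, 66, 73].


i=0: 40!=94
i=1: 55!=94
i=2: 49!=94
i=3: 99!=94
i=4: 61!=94
i=5: 74!=94
i=6: 94==94 found!

Found at 6, 7 comps


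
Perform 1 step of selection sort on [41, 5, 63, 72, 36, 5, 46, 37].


Initial: [41, 5, 63, 72, 36, 5, 46, 37]
Step 1: min=5 at 1
  Swap: [5, 41, 63, 72, 36, 5, 46, 37]

After 1 step: [5, 41, 63, 72, 36, 5, 46, 37]


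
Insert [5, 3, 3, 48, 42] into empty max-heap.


Insert 5: [5]
Insert 3: [5, 3]
Insert 3: [5, 3, 3]
Insert 48: [48, 5, 3, 3]
Insert 42: [48, 42, 3, 3, 5]

Final heap: [48, 42, 3, 3, 5]


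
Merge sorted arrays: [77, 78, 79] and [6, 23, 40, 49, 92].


Take 6 from B
Take 23 from B
Take 40 from B
Take 49 from B
Take 77 from A
Take 78 from A
Take 79 from A

Merged: [6, 23, 40, 49, 77, 78, 79, 92]


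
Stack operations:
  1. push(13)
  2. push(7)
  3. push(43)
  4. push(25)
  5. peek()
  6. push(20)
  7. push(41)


push(13) -> [13]
push(7) -> [13, 7]
push(43) -> [13, 7, 43]
push(25) -> [13, 7, 43, 25]
peek()->25
push(20) -> [13, 7, 43, 25, 20]
push(41) -> [13, 7, 43, 25, 20, 41]

Final stack: [13, 7, 43, 25, 20, 41]


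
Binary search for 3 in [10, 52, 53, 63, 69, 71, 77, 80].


Step 1: lo=0, hi=7, mid=3, val=63
Step 2: lo=0, hi=2, mid=1, val=52
Step 3: lo=0, hi=0, mid=0, val=10

Not found


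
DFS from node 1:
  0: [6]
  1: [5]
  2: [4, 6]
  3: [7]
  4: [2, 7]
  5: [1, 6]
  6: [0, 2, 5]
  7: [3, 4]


Visit 1, push [5]
Visit 5, push [6]
Visit 6, push [2, 0]
Visit 0, push []
Visit 2, push [4]
Visit 4, push [7]
Visit 7, push [3]
Visit 3, push []

DFS order: [1, 5, 6, 0, 2, 4, 7, 3]


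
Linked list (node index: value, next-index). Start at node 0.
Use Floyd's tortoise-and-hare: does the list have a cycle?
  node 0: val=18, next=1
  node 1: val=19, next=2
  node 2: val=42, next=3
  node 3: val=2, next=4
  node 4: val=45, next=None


Floyd's tortoise (slow, +1) and hare (fast, +2):
  init: slow=0, fast=0
  step 1: slow=1, fast=2
  step 2: slow=2, fast=4
  step 3: fast -> None, no cycle

Cycle: no


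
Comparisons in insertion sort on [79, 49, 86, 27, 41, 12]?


Algorithm: insertion sort
Input: [79, 49, 86, 27, 41, 12]
Sorted: [12, 27, 41, 49, 79, 86]

14


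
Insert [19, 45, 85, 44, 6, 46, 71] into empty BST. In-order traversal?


Insert 19: root
Insert 45: R from 19
Insert 85: R from 19 -> R from 45
Insert 44: R from 19 -> L from 45
Insert 6: L from 19
Insert 46: R from 19 -> R from 45 -> L from 85
Insert 71: R from 19 -> R from 45 -> L from 85 -> R from 46

In-order: [6, 19, 44, 45, 46, 71, 85]


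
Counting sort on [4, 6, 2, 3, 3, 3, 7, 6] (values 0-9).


Input: [4, 6, 2, 3, 3, 3, 7, 6]
Counts: [0, 0, 1, 3, 1, 0, 2, 1, 0, 0]

Sorted: [2, 3, 3, 3, 4, 6, 6, 7]


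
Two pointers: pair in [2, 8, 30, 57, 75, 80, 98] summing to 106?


lo=0(2)+hi=6(98)=100
lo=1(8)+hi=6(98)=106

Yes: 8+98=106


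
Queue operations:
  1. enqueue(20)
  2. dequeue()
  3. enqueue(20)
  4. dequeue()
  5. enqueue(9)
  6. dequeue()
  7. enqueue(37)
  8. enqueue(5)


enqueue(20) -> [20]
dequeue()->20, []
enqueue(20) -> [20]
dequeue()->20, []
enqueue(9) -> [9]
dequeue()->9, []
enqueue(37) -> [37]
enqueue(5) -> [37, 5]

Final queue: [37, 5]


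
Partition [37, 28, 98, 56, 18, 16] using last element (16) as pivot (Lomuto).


Pivot: 16
Place pivot at 0: [16, 28, 98, 56, 18, 37]

Partitioned: [16, 28, 98, 56, 18, 37]


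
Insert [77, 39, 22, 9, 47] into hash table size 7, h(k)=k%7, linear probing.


Insert 77: h=0 -> slot 0
Insert 39: h=4 -> slot 4
Insert 22: h=1 -> slot 1
Insert 9: h=2 -> slot 2
Insert 47: h=5 -> slot 5

Table: [77, 22, 9, None, 39, 47, None]


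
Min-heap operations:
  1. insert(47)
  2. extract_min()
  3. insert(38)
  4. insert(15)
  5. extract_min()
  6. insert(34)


insert(47) -> [47]
extract_min()->47, []
insert(38) -> [38]
insert(15) -> [15, 38]
extract_min()->15, [38]
insert(34) -> [34, 38]

Final heap: [34, 38]


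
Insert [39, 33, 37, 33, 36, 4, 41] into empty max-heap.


Insert 39: [39]
Insert 33: [39, 33]
Insert 37: [39, 33, 37]
Insert 33: [39, 33, 37, 33]
Insert 36: [39, 36, 37, 33, 33]
Insert 4: [39, 36, 37, 33, 33, 4]
Insert 41: [41, 36, 39, 33, 33, 4, 37]

Final heap: [41, 36, 39, 33, 33, 4, 37]


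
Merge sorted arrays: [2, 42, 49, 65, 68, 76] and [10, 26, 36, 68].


Take 2 from A
Take 10 from B
Take 26 from B
Take 36 from B
Take 42 from A
Take 49 from A
Take 65 from A
Take 68 from A
Take 68 from B

Merged: [2, 10, 26, 36, 42, 49, 65, 68, 68, 76]


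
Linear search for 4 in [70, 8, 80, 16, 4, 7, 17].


i=0: 70!=4
i=1: 8!=4
i=2: 80!=4
i=3: 16!=4
i=4: 4==4 found!

Found at 4, 5 comps


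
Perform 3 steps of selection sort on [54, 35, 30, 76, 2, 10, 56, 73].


Initial: [54, 35, 30, 76, 2, 10, 56, 73]
Step 1: min=2 at 4
  Swap: [2, 35, 30, 76, 54, 10, 56, 73]
Step 2: min=10 at 5
  Swap: [2, 10, 30, 76, 54, 35, 56, 73]
Step 3: min=30 at 2
  Swap: [2, 10, 30, 76, 54, 35, 56, 73]

After 3 steps: [2, 10, 30, 76, 54, 35, 56, 73]


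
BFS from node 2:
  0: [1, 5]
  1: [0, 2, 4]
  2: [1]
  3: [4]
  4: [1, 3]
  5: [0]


Visit 2, enqueue [1]
Visit 1, enqueue [0, 4]
Visit 0, enqueue [5]
Visit 4, enqueue [3]
Visit 5, enqueue []
Visit 3, enqueue []

BFS order: [2, 1, 0, 4, 5, 3]


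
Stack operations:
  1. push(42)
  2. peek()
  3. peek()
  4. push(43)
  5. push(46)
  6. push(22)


push(42) -> [42]
peek()->42
peek()->42
push(43) -> [42, 43]
push(46) -> [42, 43, 46]
push(22) -> [42, 43, 46, 22]

Final stack: [42, 43, 46, 22]


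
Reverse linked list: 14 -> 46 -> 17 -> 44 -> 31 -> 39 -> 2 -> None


Step 1: curr=14, set curr.next=prev(None) | reversed so far: 14
Step 2: curr=46, set curr.next=prev(14) | reversed so far: 46 -> 14
Step 3: curr=17, set curr.next=prev(46) | reversed so far: 17 -> 46 -> 14
Step 4: curr=44, set curr.next=prev(17) | reversed so far: 44 -> 17 -> 46 -> 14
Step 5: curr=31, set curr.next=prev(44) | reversed so far: 31 -> 44 -> 17 -> 46 -> 14
Step 6: curr=39, set curr.next=prev(31) | reversed so far: 39 -> 31 -> 44 -> 17 -> 46 -> 14
Step 7: curr=2, set curr.next=prev(39) | reversed so far: 2 -> 39 -> 31 -> 44 -> 17 -> 46 -> 14

2 -> 39 -> 31 -> 44 -> 17 -> 46 -> 14 -> None


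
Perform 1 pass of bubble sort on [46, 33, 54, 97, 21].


Initial: [46, 33, 54, 97, 21]
Pass 1: [33, 46, 54, 21, 97] (2 swaps)

After 1 pass: [33, 46, 54, 21, 97]


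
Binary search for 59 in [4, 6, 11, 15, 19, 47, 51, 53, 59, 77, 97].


Step 1: lo=0, hi=10, mid=5, val=47
Step 2: lo=6, hi=10, mid=8, val=59

Found at index 8


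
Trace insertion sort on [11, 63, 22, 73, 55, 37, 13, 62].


Initial: [11, 63, 22, 73, 55, 37, 13, 62]
Insert 63: [11, 63, 22, 73, 55, 37, 13, 62]
Insert 22: [11, 22, 63, 73, 55, 37, 13, 62]
Insert 73: [11, 22, 63, 73, 55, 37, 13, 62]
Insert 55: [11, 22, 55, 63, 73, 37, 13, 62]
Insert 37: [11, 22, 37, 55, 63, 73, 13, 62]
Insert 13: [11, 13, 22, 37, 55, 63, 73, 62]
Insert 62: [11, 13, 22, 37, 55, 62, 63, 73]

Sorted: [11, 13, 22, 37, 55, 62, 63, 73]


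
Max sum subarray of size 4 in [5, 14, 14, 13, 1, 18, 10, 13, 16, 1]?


[0:4]: 46
[1:5]: 42
[2:6]: 46
[3:7]: 42
[4:8]: 42
[5:9]: 57
[6:10]: 40

Max: 57 at [5:9]


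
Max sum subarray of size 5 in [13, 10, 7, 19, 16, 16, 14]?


[0:5]: 65
[1:6]: 68
[2:7]: 72

Max: 72 at [2:7]


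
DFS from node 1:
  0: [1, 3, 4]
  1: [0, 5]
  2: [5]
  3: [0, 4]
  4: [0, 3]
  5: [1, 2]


Visit 1, push [5, 0]
Visit 0, push [4, 3]
Visit 3, push [4]
Visit 4, push []
Visit 5, push [2]
Visit 2, push []

DFS order: [1, 0, 3, 4, 5, 2]


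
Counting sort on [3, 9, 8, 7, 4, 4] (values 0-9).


Input: [3, 9, 8, 7, 4, 4]
Counts: [0, 0, 0, 1, 2, 0, 0, 1, 1, 1]

Sorted: [3, 4, 4, 7, 8, 9]


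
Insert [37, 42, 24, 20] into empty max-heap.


Insert 37: [37]
Insert 42: [42, 37]
Insert 24: [42, 37, 24]
Insert 20: [42, 37, 24, 20]

Final heap: [42, 37, 24, 20]


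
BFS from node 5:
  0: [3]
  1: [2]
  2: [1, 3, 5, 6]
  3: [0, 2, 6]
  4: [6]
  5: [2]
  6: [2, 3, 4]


Visit 5, enqueue [2]
Visit 2, enqueue [1, 3, 6]
Visit 1, enqueue []
Visit 3, enqueue [0]
Visit 6, enqueue [4]
Visit 0, enqueue []
Visit 4, enqueue []

BFS order: [5, 2, 1, 3, 6, 0, 4]


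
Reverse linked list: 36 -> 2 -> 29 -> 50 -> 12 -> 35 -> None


Step 1: curr=36, set curr.next=prev(None) | reversed so far: 36
Step 2: curr=2, set curr.next=prev(36) | reversed so far: 2 -> 36
Step 3: curr=29, set curr.next=prev(2) | reversed so far: 29 -> 2 -> 36
Step 4: curr=50, set curr.next=prev(29) | reversed so far: 50 -> 29 -> 2 -> 36
Step 5: curr=12, set curr.next=prev(50) | reversed so far: 12 -> 50 -> 29 -> 2 -> 36
Step 6: curr=35, set curr.next=prev(12) | reversed so far: 35 -> 12 -> 50 -> 29 -> 2 -> 36

35 -> 12 -> 50 -> 29 -> 2 -> 36 -> None


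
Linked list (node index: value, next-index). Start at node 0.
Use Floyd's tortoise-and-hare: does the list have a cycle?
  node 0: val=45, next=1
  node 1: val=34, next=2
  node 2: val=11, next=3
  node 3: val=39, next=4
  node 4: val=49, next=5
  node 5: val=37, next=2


Floyd's tortoise (slow, +1) and hare (fast, +2):
  init: slow=0, fast=0
  step 1: slow=1, fast=2
  step 2: slow=2, fast=4
  step 3: slow=3, fast=2
  step 4: slow=4, fast=4
  slow == fast at node 4: cycle detected

Cycle: yes


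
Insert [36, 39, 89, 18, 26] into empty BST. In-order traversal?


Insert 36: root
Insert 39: R from 36
Insert 89: R from 36 -> R from 39
Insert 18: L from 36
Insert 26: L from 36 -> R from 18

In-order: [18, 26, 36, 39, 89]


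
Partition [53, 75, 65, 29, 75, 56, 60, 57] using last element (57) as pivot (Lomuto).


Pivot: 57
  53 <= 57: advance i (no swap)
  29 <= 57: swap -> [53, 29, 65, 75, 75, 56, 60, 57]
  56 <= 57: swap -> [53, 29, 56, 75, 75, 65, 60, 57]
Place pivot at 3: [53, 29, 56, 57, 75, 65, 60, 75]

Partitioned: [53, 29, 56, 57, 75, 65, 60, 75]


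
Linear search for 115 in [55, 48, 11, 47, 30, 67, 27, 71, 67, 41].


i=0: 55!=115
i=1: 48!=115
i=2: 11!=115
i=3: 47!=115
i=4: 30!=115
i=5: 67!=115
i=6: 27!=115
i=7: 71!=115
i=8: 67!=115
i=9: 41!=115

Not found, 10 comps


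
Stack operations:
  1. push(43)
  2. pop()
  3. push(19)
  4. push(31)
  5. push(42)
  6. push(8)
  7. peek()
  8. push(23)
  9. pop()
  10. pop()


push(43) -> [43]
pop()->43, []
push(19) -> [19]
push(31) -> [19, 31]
push(42) -> [19, 31, 42]
push(8) -> [19, 31, 42, 8]
peek()->8
push(23) -> [19, 31, 42, 8, 23]
pop()->23, [19, 31, 42, 8]
pop()->8, [19, 31, 42]

Final stack: [19, 31, 42]


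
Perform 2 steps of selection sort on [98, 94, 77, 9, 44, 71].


Initial: [98, 94, 77, 9, 44, 71]
Step 1: min=9 at 3
  Swap: [9, 94, 77, 98, 44, 71]
Step 2: min=44 at 4
  Swap: [9, 44, 77, 98, 94, 71]

After 2 steps: [9, 44, 77, 98, 94, 71]


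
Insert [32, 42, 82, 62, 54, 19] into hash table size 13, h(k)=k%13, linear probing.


Insert 32: h=6 -> slot 6
Insert 42: h=3 -> slot 3
Insert 82: h=4 -> slot 4
Insert 62: h=10 -> slot 10
Insert 54: h=2 -> slot 2
Insert 19: h=6, 1 probes -> slot 7

Table: [None, None, 54, 42, 82, None, 32, 19, None, None, 62, None, None]


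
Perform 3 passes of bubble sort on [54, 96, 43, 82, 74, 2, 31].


Initial: [54, 96, 43, 82, 74, 2, 31]
Pass 1: [54, 43, 82, 74, 2, 31, 96] (5 swaps)
Pass 2: [43, 54, 74, 2, 31, 82, 96] (4 swaps)
Pass 3: [43, 54, 2, 31, 74, 82, 96] (2 swaps)

After 3 passes: [43, 54, 2, 31, 74, 82, 96]


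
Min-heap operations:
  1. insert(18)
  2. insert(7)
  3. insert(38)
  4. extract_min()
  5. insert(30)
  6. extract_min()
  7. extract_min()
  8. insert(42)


insert(18) -> [18]
insert(7) -> [7, 18]
insert(38) -> [7, 18, 38]
extract_min()->7, [18, 38]
insert(30) -> [18, 38, 30]
extract_min()->18, [30, 38]
extract_min()->30, [38]
insert(42) -> [38, 42]

Final heap: [38, 42]


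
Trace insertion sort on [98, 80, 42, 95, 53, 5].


Initial: [98, 80, 42, 95, 53, 5]
Insert 80: [80, 98, 42, 95, 53, 5]
Insert 42: [42, 80, 98, 95, 53, 5]
Insert 95: [42, 80, 95, 98, 53, 5]
Insert 53: [42, 53, 80, 95, 98, 5]
Insert 5: [5, 42, 53, 80, 95, 98]

Sorted: [5, 42, 53, 80, 95, 98]


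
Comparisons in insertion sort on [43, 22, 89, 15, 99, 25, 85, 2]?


Algorithm: insertion sort
Input: [43, 22, 89, 15, 99, 25, 85, 2]
Sorted: [2, 15, 22, 25, 43, 85, 89, 99]

20


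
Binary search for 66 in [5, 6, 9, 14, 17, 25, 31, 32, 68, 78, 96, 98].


Step 1: lo=0, hi=11, mid=5, val=25
Step 2: lo=6, hi=11, mid=8, val=68
Step 3: lo=6, hi=7, mid=6, val=31
Step 4: lo=7, hi=7, mid=7, val=32

Not found


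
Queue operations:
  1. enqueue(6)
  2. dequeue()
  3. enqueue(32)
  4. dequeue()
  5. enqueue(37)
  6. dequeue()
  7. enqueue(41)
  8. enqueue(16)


enqueue(6) -> [6]
dequeue()->6, []
enqueue(32) -> [32]
dequeue()->32, []
enqueue(37) -> [37]
dequeue()->37, []
enqueue(41) -> [41]
enqueue(16) -> [41, 16]

Final queue: [41, 16]


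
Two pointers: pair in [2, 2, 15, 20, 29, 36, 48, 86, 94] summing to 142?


lo=0(2)+hi=8(94)=96
lo=1(2)+hi=8(94)=96
lo=2(15)+hi=8(94)=109
lo=3(20)+hi=8(94)=114
lo=4(29)+hi=8(94)=123
lo=5(36)+hi=8(94)=130
lo=6(48)+hi=8(94)=142

Yes: 48+94=142


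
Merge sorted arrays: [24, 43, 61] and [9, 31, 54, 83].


Take 9 from B
Take 24 from A
Take 31 from B
Take 43 from A
Take 54 from B
Take 61 from A

Merged: [9, 24, 31, 43, 54, 61, 83]


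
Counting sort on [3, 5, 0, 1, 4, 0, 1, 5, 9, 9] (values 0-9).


Input: [3, 5, 0, 1, 4, 0, 1, 5, 9, 9]
Counts: [2, 2, 0, 1, 1, 2, 0, 0, 0, 2]

Sorted: [0, 0, 1, 1, 3, 4, 5, 5, 9, 9]


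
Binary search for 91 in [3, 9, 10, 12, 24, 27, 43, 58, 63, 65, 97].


Step 1: lo=0, hi=10, mid=5, val=27
Step 2: lo=6, hi=10, mid=8, val=63
Step 3: lo=9, hi=10, mid=9, val=65
Step 4: lo=10, hi=10, mid=10, val=97

Not found


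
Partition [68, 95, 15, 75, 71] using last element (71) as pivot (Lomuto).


Pivot: 71
  68 <= 71: advance i (no swap)
  15 <= 71: swap -> [68, 15, 95, 75, 71]
Place pivot at 2: [68, 15, 71, 75, 95]

Partitioned: [68, 15, 71, 75, 95]


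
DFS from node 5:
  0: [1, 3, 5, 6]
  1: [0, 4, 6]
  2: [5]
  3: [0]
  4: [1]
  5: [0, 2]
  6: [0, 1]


Visit 5, push [2, 0]
Visit 0, push [6, 3, 1]
Visit 1, push [6, 4]
Visit 4, push []
Visit 6, push []
Visit 3, push []
Visit 2, push []

DFS order: [5, 0, 1, 4, 6, 3, 2]


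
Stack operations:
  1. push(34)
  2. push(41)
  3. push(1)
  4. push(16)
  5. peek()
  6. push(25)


push(34) -> [34]
push(41) -> [34, 41]
push(1) -> [34, 41, 1]
push(16) -> [34, 41, 1, 16]
peek()->16
push(25) -> [34, 41, 1, 16, 25]

Final stack: [34, 41, 1, 16, 25]


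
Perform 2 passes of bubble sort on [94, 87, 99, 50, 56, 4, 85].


Initial: [94, 87, 99, 50, 56, 4, 85]
Pass 1: [87, 94, 50, 56, 4, 85, 99] (5 swaps)
Pass 2: [87, 50, 56, 4, 85, 94, 99] (4 swaps)

After 2 passes: [87, 50, 56, 4, 85, 94, 99]


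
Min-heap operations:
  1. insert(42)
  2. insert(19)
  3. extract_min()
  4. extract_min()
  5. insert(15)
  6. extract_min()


insert(42) -> [42]
insert(19) -> [19, 42]
extract_min()->19, [42]
extract_min()->42, []
insert(15) -> [15]
extract_min()->15, []

Final heap: []


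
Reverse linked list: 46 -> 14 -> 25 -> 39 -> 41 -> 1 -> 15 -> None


Step 1: curr=46, set curr.next=prev(None) | reversed so far: 46
Step 2: curr=14, set curr.next=prev(46) | reversed so far: 14 -> 46
Step 3: curr=25, set curr.next=prev(14) | reversed so far: 25 -> 14 -> 46
Step 4: curr=39, set curr.next=prev(25) | reversed so far: 39 -> 25 -> 14 -> 46
Step 5: curr=41, set curr.next=prev(39) | reversed so far: 41 -> 39 -> 25 -> 14 -> 46
Step 6: curr=1, set curr.next=prev(41) | reversed so far: 1 -> 41 -> 39 -> 25 -> 14 -> 46
Step 7: curr=15, set curr.next=prev(1) | reversed so far: 15 -> 1 -> 41 -> 39 -> 25 -> 14 -> 46

15 -> 1 -> 41 -> 39 -> 25 -> 14 -> 46 -> None


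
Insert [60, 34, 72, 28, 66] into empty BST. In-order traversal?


Insert 60: root
Insert 34: L from 60
Insert 72: R from 60
Insert 28: L from 60 -> L from 34
Insert 66: R from 60 -> L from 72

In-order: [28, 34, 60, 66, 72]


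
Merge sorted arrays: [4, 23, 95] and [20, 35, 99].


Take 4 from A
Take 20 from B
Take 23 from A
Take 35 from B
Take 95 from A

Merged: [4, 20, 23, 35, 95, 99]


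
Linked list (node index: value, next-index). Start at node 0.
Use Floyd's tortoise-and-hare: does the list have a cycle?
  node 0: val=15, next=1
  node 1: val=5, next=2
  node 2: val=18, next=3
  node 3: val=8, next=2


Floyd's tortoise (slow, +1) and hare (fast, +2):
  init: slow=0, fast=0
  step 1: slow=1, fast=2
  step 2: slow=2, fast=2
  slow == fast at node 2: cycle detected

Cycle: yes


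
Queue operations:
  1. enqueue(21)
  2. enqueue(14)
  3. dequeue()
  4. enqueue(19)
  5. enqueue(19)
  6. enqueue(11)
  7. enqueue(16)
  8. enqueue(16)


enqueue(21) -> [21]
enqueue(14) -> [21, 14]
dequeue()->21, [14]
enqueue(19) -> [14, 19]
enqueue(19) -> [14, 19, 19]
enqueue(11) -> [14, 19, 19, 11]
enqueue(16) -> [14, 19, 19, 11, 16]
enqueue(16) -> [14, 19, 19, 11, 16, 16]

Final queue: [14, 19, 19, 11, 16, 16]


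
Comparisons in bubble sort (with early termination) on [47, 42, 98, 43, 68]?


Algorithm: bubble sort (with early termination)
Input: [47, 42, 98, 43, 68]
Sorted: [42, 43, 47, 68, 98]

9


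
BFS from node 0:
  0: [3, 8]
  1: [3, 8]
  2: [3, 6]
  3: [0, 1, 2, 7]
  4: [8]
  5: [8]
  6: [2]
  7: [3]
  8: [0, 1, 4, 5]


Visit 0, enqueue [3, 8]
Visit 3, enqueue [1, 2, 7]
Visit 8, enqueue [4, 5]
Visit 1, enqueue []
Visit 2, enqueue [6]
Visit 7, enqueue []
Visit 4, enqueue []
Visit 5, enqueue []
Visit 6, enqueue []

BFS order: [0, 3, 8, 1, 2, 7, 4, 5, 6]


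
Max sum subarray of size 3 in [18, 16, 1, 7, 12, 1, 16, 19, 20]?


[0:3]: 35
[1:4]: 24
[2:5]: 20
[3:6]: 20
[4:7]: 29
[5:8]: 36
[6:9]: 55

Max: 55 at [6:9]


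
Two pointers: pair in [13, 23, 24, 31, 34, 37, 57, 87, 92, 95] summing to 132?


lo=0(13)+hi=9(95)=108
lo=1(23)+hi=9(95)=118
lo=2(24)+hi=9(95)=119
lo=3(31)+hi=9(95)=126
lo=4(34)+hi=9(95)=129
lo=5(37)+hi=9(95)=132

Yes: 37+95=132


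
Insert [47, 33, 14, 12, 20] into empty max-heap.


Insert 47: [47]
Insert 33: [47, 33]
Insert 14: [47, 33, 14]
Insert 12: [47, 33, 14, 12]
Insert 20: [47, 33, 14, 12, 20]

Final heap: [47, 33, 14, 12, 20]


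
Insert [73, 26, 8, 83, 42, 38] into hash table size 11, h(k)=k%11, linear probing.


Insert 73: h=7 -> slot 7
Insert 26: h=4 -> slot 4
Insert 8: h=8 -> slot 8
Insert 83: h=6 -> slot 6
Insert 42: h=9 -> slot 9
Insert 38: h=5 -> slot 5

Table: [None, None, None, None, 26, 38, 83, 73, 8, 42, None]


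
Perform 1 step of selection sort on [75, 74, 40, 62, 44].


Initial: [75, 74, 40, 62, 44]
Step 1: min=40 at 2
  Swap: [40, 74, 75, 62, 44]

After 1 step: [40, 74, 75, 62, 44]


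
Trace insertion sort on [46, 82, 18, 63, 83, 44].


Initial: [46, 82, 18, 63, 83, 44]
Insert 82: [46, 82, 18, 63, 83, 44]
Insert 18: [18, 46, 82, 63, 83, 44]
Insert 63: [18, 46, 63, 82, 83, 44]
Insert 83: [18, 46, 63, 82, 83, 44]
Insert 44: [18, 44, 46, 63, 82, 83]

Sorted: [18, 44, 46, 63, 82, 83]


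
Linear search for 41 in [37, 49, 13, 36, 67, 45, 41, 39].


i=0: 37!=41
i=1: 49!=41
i=2: 13!=41
i=3: 36!=41
i=4: 67!=41
i=5: 45!=41
i=6: 41==41 found!

Found at 6, 7 comps


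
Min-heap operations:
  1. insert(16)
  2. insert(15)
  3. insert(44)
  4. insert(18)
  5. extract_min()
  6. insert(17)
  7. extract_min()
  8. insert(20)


insert(16) -> [16]
insert(15) -> [15, 16]
insert(44) -> [15, 16, 44]
insert(18) -> [15, 16, 44, 18]
extract_min()->15, [16, 18, 44]
insert(17) -> [16, 17, 44, 18]
extract_min()->16, [17, 18, 44]
insert(20) -> [17, 18, 44, 20]

Final heap: [17, 18, 44, 20]


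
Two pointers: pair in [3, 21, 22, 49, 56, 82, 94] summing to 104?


lo=0(3)+hi=6(94)=97
lo=1(21)+hi=6(94)=115
lo=1(21)+hi=5(82)=103
lo=2(22)+hi=5(82)=104

Yes: 22+82=104


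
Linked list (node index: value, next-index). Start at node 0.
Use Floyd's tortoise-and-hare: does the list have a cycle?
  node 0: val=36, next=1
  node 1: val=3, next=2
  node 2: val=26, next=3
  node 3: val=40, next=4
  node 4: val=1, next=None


Floyd's tortoise (slow, +1) and hare (fast, +2):
  init: slow=0, fast=0
  step 1: slow=1, fast=2
  step 2: slow=2, fast=4
  step 3: fast -> None, no cycle

Cycle: no


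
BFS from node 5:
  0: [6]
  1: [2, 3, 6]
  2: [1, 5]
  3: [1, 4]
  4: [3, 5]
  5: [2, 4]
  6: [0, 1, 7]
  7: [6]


Visit 5, enqueue [2, 4]
Visit 2, enqueue [1]
Visit 4, enqueue [3]
Visit 1, enqueue [6]
Visit 3, enqueue []
Visit 6, enqueue [0, 7]
Visit 0, enqueue []
Visit 7, enqueue []

BFS order: [5, 2, 4, 1, 3, 6, 0, 7]


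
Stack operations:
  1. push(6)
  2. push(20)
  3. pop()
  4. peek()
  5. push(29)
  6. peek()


push(6) -> [6]
push(20) -> [6, 20]
pop()->20, [6]
peek()->6
push(29) -> [6, 29]
peek()->29

Final stack: [6, 29]


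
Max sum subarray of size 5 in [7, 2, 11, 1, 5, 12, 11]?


[0:5]: 26
[1:6]: 31
[2:7]: 40

Max: 40 at [2:7]


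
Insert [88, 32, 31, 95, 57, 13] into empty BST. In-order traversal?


Insert 88: root
Insert 32: L from 88
Insert 31: L from 88 -> L from 32
Insert 95: R from 88
Insert 57: L from 88 -> R from 32
Insert 13: L from 88 -> L from 32 -> L from 31

In-order: [13, 31, 32, 57, 88, 95]


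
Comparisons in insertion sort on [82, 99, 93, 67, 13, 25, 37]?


Algorithm: insertion sort
Input: [82, 99, 93, 67, 13, 25, 37]
Sorted: [13, 25, 37, 67, 82, 93, 99]

20


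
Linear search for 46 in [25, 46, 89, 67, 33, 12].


i=0: 25!=46
i=1: 46==46 found!

Found at 1, 2 comps


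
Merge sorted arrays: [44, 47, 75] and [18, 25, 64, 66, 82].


Take 18 from B
Take 25 from B
Take 44 from A
Take 47 from A
Take 64 from B
Take 66 from B
Take 75 from A

Merged: [18, 25, 44, 47, 64, 66, 75, 82]


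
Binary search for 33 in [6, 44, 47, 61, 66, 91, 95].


Step 1: lo=0, hi=6, mid=3, val=61
Step 2: lo=0, hi=2, mid=1, val=44
Step 3: lo=0, hi=0, mid=0, val=6

Not found


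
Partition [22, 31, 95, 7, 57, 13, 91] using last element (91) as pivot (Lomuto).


Pivot: 91
  22 <= 91: advance i (no swap)
  31 <= 91: advance i (no swap)
  7 <= 91: swap -> [22, 31, 7, 95, 57, 13, 91]
  57 <= 91: swap -> [22, 31, 7, 57, 95, 13, 91]
  13 <= 91: swap -> [22, 31, 7, 57, 13, 95, 91]
Place pivot at 5: [22, 31, 7, 57, 13, 91, 95]

Partitioned: [22, 31, 7, 57, 13, 91, 95]


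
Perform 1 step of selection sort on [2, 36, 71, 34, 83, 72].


Initial: [2, 36, 71, 34, 83, 72]
Step 1: min=2 at 0
  Swap: [2, 36, 71, 34, 83, 72]

After 1 step: [2, 36, 71, 34, 83, 72]


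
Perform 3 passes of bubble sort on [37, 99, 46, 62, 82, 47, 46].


Initial: [37, 99, 46, 62, 82, 47, 46]
Pass 1: [37, 46, 62, 82, 47, 46, 99] (5 swaps)
Pass 2: [37, 46, 62, 47, 46, 82, 99] (2 swaps)
Pass 3: [37, 46, 47, 46, 62, 82, 99] (2 swaps)

After 3 passes: [37, 46, 47, 46, 62, 82, 99]


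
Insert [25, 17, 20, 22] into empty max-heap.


Insert 25: [25]
Insert 17: [25, 17]
Insert 20: [25, 17, 20]
Insert 22: [25, 22, 20, 17]

Final heap: [25, 22, 20, 17]


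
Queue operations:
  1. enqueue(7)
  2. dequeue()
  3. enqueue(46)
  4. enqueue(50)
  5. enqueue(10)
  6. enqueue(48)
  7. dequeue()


enqueue(7) -> [7]
dequeue()->7, []
enqueue(46) -> [46]
enqueue(50) -> [46, 50]
enqueue(10) -> [46, 50, 10]
enqueue(48) -> [46, 50, 10, 48]
dequeue()->46, [50, 10, 48]

Final queue: [50, 10, 48]


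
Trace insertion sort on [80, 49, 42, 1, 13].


Initial: [80, 49, 42, 1, 13]
Insert 49: [49, 80, 42, 1, 13]
Insert 42: [42, 49, 80, 1, 13]
Insert 1: [1, 42, 49, 80, 13]
Insert 13: [1, 13, 42, 49, 80]

Sorted: [1, 13, 42, 49, 80]


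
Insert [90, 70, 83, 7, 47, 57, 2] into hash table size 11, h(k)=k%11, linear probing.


Insert 90: h=2 -> slot 2
Insert 70: h=4 -> slot 4
Insert 83: h=6 -> slot 6
Insert 7: h=7 -> slot 7
Insert 47: h=3 -> slot 3
Insert 57: h=2, 3 probes -> slot 5
Insert 2: h=2, 6 probes -> slot 8

Table: [None, None, 90, 47, 70, 57, 83, 7, 2, None, None]


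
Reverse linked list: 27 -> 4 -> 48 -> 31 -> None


Step 1: curr=27, set curr.next=prev(None) | reversed so far: 27
Step 2: curr=4, set curr.next=prev(27) | reversed so far: 4 -> 27
Step 3: curr=48, set curr.next=prev(4) | reversed so far: 48 -> 4 -> 27
Step 4: curr=31, set curr.next=prev(48) | reversed so far: 31 -> 48 -> 4 -> 27

31 -> 48 -> 4 -> 27 -> None


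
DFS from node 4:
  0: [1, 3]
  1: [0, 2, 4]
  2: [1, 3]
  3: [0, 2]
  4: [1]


Visit 4, push [1]
Visit 1, push [2, 0]
Visit 0, push [3]
Visit 3, push [2]
Visit 2, push []

DFS order: [4, 1, 0, 3, 2]


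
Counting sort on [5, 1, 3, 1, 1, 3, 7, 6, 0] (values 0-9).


Input: [5, 1, 3, 1, 1, 3, 7, 6, 0]
Counts: [1, 3, 0, 2, 0, 1, 1, 1, 0, 0]

Sorted: [0, 1, 1, 1, 3, 3, 5, 6, 7]


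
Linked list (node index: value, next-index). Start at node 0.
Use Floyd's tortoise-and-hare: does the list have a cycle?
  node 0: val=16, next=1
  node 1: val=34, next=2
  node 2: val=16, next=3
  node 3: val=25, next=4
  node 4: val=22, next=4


Floyd's tortoise (slow, +1) and hare (fast, +2):
  init: slow=0, fast=0
  step 1: slow=1, fast=2
  step 2: slow=2, fast=4
  step 3: slow=3, fast=4
  step 4: slow=4, fast=4
  slow == fast at node 4: cycle detected

Cycle: yes


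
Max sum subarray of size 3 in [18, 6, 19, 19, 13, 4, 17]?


[0:3]: 43
[1:4]: 44
[2:5]: 51
[3:6]: 36
[4:7]: 34

Max: 51 at [2:5]


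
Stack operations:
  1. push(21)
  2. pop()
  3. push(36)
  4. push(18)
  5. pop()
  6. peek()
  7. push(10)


push(21) -> [21]
pop()->21, []
push(36) -> [36]
push(18) -> [36, 18]
pop()->18, [36]
peek()->36
push(10) -> [36, 10]

Final stack: [36, 10]


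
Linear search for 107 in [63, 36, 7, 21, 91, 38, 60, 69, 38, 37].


i=0: 63!=107
i=1: 36!=107
i=2: 7!=107
i=3: 21!=107
i=4: 91!=107
i=5: 38!=107
i=6: 60!=107
i=7: 69!=107
i=8: 38!=107
i=9: 37!=107

Not found, 10 comps


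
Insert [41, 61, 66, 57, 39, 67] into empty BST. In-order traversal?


Insert 41: root
Insert 61: R from 41
Insert 66: R from 41 -> R from 61
Insert 57: R from 41 -> L from 61
Insert 39: L from 41
Insert 67: R from 41 -> R from 61 -> R from 66

In-order: [39, 41, 57, 61, 66, 67]


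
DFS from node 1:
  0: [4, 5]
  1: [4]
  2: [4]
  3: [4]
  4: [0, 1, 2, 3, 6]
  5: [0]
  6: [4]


Visit 1, push [4]
Visit 4, push [6, 3, 2, 0]
Visit 0, push [5]
Visit 5, push []
Visit 2, push []
Visit 3, push []
Visit 6, push []

DFS order: [1, 4, 0, 5, 2, 3, 6]


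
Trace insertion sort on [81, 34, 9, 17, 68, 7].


Initial: [81, 34, 9, 17, 68, 7]
Insert 34: [34, 81, 9, 17, 68, 7]
Insert 9: [9, 34, 81, 17, 68, 7]
Insert 17: [9, 17, 34, 81, 68, 7]
Insert 68: [9, 17, 34, 68, 81, 7]
Insert 7: [7, 9, 17, 34, 68, 81]

Sorted: [7, 9, 17, 34, 68, 81]


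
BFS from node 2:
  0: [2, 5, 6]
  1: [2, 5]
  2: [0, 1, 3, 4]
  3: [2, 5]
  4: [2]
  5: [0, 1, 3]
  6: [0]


Visit 2, enqueue [0, 1, 3, 4]
Visit 0, enqueue [5, 6]
Visit 1, enqueue []
Visit 3, enqueue []
Visit 4, enqueue []
Visit 5, enqueue []
Visit 6, enqueue []

BFS order: [2, 0, 1, 3, 4, 5, 6]


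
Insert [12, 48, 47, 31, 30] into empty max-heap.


Insert 12: [12]
Insert 48: [48, 12]
Insert 47: [48, 12, 47]
Insert 31: [48, 31, 47, 12]
Insert 30: [48, 31, 47, 12, 30]

Final heap: [48, 31, 47, 12, 30]


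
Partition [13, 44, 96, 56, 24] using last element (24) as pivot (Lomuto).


Pivot: 24
  13 <= 24: advance i (no swap)
Place pivot at 1: [13, 24, 96, 56, 44]

Partitioned: [13, 24, 96, 56, 44]


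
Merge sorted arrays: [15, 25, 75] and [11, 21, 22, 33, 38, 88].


Take 11 from B
Take 15 from A
Take 21 from B
Take 22 from B
Take 25 from A
Take 33 from B
Take 38 from B
Take 75 from A

Merged: [11, 15, 21, 22, 25, 33, 38, 75, 88]


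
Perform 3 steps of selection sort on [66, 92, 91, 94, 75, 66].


Initial: [66, 92, 91, 94, 75, 66]
Step 1: min=66 at 0
  Swap: [66, 92, 91, 94, 75, 66]
Step 2: min=66 at 5
  Swap: [66, 66, 91, 94, 75, 92]
Step 3: min=75 at 4
  Swap: [66, 66, 75, 94, 91, 92]

After 3 steps: [66, 66, 75, 94, 91, 92]


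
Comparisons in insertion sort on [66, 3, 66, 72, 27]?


Algorithm: insertion sort
Input: [66, 3, 66, 72, 27]
Sorted: [3, 27, 66, 66, 72]

7


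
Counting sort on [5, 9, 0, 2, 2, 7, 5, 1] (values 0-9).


Input: [5, 9, 0, 2, 2, 7, 5, 1]
Counts: [1, 1, 2, 0, 0, 2, 0, 1, 0, 1]

Sorted: [0, 1, 2, 2, 5, 5, 7, 9]


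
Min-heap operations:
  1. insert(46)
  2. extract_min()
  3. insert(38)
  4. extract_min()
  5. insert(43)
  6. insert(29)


insert(46) -> [46]
extract_min()->46, []
insert(38) -> [38]
extract_min()->38, []
insert(43) -> [43]
insert(29) -> [29, 43]

Final heap: [29, 43]


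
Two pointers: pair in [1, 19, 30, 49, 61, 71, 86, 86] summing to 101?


lo=0(1)+hi=7(86)=87
lo=1(19)+hi=7(86)=105
lo=1(19)+hi=6(86)=105
lo=1(19)+hi=5(71)=90
lo=2(30)+hi=5(71)=101

Yes: 30+71=101


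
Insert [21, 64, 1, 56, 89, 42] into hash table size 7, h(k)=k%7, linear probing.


Insert 21: h=0 -> slot 0
Insert 64: h=1 -> slot 1
Insert 1: h=1, 1 probes -> slot 2
Insert 56: h=0, 3 probes -> slot 3
Insert 89: h=5 -> slot 5
Insert 42: h=0, 4 probes -> slot 4

Table: [21, 64, 1, 56, 42, 89, None]


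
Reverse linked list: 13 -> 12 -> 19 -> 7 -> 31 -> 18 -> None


Step 1: curr=13, set curr.next=prev(None) | reversed so far: 13
Step 2: curr=12, set curr.next=prev(13) | reversed so far: 12 -> 13
Step 3: curr=19, set curr.next=prev(12) | reversed so far: 19 -> 12 -> 13
Step 4: curr=7, set curr.next=prev(19) | reversed so far: 7 -> 19 -> 12 -> 13
Step 5: curr=31, set curr.next=prev(7) | reversed so far: 31 -> 7 -> 19 -> 12 -> 13
Step 6: curr=18, set curr.next=prev(31) | reversed so far: 18 -> 31 -> 7 -> 19 -> 12 -> 13

18 -> 31 -> 7 -> 19 -> 12 -> 13 -> None


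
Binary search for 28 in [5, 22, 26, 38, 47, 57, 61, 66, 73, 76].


Step 1: lo=0, hi=9, mid=4, val=47
Step 2: lo=0, hi=3, mid=1, val=22
Step 3: lo=2, hi=3, mid=2, val=26
Step 4: lo=3, hi=3, mid=3, val=38

Not found


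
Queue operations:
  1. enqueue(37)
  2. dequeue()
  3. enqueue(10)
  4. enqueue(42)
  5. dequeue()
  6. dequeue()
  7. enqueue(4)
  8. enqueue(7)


enqueue(37) -> [37]
dequeue()->37, []
enqueue(10) -> [10]
enqueue(42) -> [10, 42]
dequeue()->10, [42]
dequeue()->42, []
enqueue(4) -> [4]
enqueue(7) -> [4, 7]

Final queue: [4, 7]


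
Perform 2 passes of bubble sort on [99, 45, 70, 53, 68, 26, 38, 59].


Initial: [99, 45, 70, 53, 68, 26, 38, 59]
Pass 1: [45, 70, 53, 68, 26, 38, 59, 99] (7 swaps)
Pass 2: [45, 53, 68, 26, 38, 59, 70, 99] (5 swaps)

After 2 passes: [45, 53, 68, 26, 38, 59, 70, 99]


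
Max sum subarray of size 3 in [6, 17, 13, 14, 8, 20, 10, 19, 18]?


[0:3]: 36
[1:4]: 44
[2:5]: 35
[3:6]: 42
[4:7]: 38
[5:8]: 49
[6:9]: 47

Max: 49 at [5:8]


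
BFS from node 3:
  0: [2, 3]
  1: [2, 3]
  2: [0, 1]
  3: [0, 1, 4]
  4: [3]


Visit 3, enqueue [0, 1, 4]
Visit 0, enqueue [2]
Visit 1, enqueue []
Visit 4, enqueue []
Visit 2, enqueue []

BFS order: [3, 0, 1, 4, 2]
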